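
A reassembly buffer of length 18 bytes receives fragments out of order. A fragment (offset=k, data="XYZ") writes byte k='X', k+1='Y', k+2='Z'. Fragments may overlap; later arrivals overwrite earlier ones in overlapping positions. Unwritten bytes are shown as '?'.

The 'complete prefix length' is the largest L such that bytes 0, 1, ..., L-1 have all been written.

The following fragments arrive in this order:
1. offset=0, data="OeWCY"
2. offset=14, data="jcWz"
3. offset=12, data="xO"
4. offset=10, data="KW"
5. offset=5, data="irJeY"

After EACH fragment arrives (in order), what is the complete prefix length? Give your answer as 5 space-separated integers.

Answer: 5 5 5 5 18

Derivation:
Fragment 1: offset=0 data="OeWCY" -> buffer=OeWCY????????????? -> prefix_len=5
Fragment 2: offset=14 data="jcWz" -> buffer=OeWCY?????????jcWz -> prefix_len=5
Fragment 3: offset=12 data="xO" -> buffer=OeWCY???????xOjcWz -> prefix_len=5
Fragment 4: offset=10 data="KW" -> buffer=OeWCY?????KWxOjcWz -> prefix_len=5
Fragment 5: offset=5 data="irJeY" -> buffer=OeWCYirJeYKWxOjcWz -> prefix_len=18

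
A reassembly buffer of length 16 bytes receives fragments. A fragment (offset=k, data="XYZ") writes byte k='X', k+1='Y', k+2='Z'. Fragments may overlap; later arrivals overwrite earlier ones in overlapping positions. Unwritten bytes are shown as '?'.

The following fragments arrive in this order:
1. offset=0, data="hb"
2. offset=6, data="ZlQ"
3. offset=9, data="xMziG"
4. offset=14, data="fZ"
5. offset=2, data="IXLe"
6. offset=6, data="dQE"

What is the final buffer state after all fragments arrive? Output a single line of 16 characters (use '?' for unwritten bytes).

Answer: hbIXLedQExMziGfZ

Derivation:
Fragment 1: offset=0 data="hb" -> buffer=hb??????????????
Fragment 2: offset=6 data="ZlQ" -> buffer=hb????ZlQ???????
Fragment 3: offset=9 data="xMziG" -> buffer=hb????ZlQxMziG??
Fragment 4: offset=14 data="fZ" -> buffer=hb????ZlQxMziGfZ
Fragment 5: offset=2 data="IXLe" -> buffer=hbIXLeZlQxMziGfZ
Fragment 6: offset=6 data="dQE" -> buffer=hbIXLedQExMziGfZ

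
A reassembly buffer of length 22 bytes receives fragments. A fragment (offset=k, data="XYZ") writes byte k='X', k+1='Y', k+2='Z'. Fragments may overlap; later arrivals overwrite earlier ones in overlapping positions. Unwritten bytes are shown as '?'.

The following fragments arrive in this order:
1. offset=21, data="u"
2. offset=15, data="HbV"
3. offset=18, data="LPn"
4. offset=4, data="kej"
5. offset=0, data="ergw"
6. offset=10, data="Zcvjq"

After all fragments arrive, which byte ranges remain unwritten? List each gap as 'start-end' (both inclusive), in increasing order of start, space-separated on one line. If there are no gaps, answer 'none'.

Answer: 7-9

Derivation:
Fragment 1: offset=21 len=1
Fragment 2: offset=15 len=3
Fragment 3: offset=18 len=3
Fragment 4: offset=4 len=3
Fragment 5: offset=0 len=4
Fragment 6: offset=10 len=5
Gaps: 7-9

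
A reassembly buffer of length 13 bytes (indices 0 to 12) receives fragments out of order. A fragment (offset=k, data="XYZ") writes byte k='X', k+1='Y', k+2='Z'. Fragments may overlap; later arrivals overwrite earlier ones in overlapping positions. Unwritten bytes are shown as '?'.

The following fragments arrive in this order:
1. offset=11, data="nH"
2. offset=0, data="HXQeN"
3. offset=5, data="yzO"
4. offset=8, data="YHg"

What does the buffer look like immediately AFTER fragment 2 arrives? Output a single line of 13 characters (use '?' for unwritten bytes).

Fragment 1: offset=11 data="nH" -> buffer=???????????nH
Fragment 2: offset=0 data="HXQeN" -> buffer=HXQeN??????nH

Answer: HXQeN??????nH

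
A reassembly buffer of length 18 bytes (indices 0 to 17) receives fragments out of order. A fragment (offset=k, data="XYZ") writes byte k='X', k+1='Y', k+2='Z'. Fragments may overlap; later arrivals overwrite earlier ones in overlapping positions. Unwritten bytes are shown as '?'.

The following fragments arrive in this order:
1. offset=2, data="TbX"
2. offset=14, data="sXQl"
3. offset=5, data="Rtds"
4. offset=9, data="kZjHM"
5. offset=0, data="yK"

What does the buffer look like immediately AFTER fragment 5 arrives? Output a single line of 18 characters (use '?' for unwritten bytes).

Answer: yKTbXRtdskZjHMsXQl

Derivation:
Fragment 1: offset=2 data="TbX" -> buffer=??TbX?????????????
Fragment 2: offset=14 data="sXQl" -> buffer=??TbX?????????sXQl
Fragment 3: offset=5 data="Rtds" -> buffer=??TbXRtds?????sXQl
Fragment 4: offset=9 data="kZjHM" -> buffer=??TbXRtdskZjHMsXQl
Fragment 5: offset=0 data="yK" -> buffer=yKTbXRtdskZjHMsXQl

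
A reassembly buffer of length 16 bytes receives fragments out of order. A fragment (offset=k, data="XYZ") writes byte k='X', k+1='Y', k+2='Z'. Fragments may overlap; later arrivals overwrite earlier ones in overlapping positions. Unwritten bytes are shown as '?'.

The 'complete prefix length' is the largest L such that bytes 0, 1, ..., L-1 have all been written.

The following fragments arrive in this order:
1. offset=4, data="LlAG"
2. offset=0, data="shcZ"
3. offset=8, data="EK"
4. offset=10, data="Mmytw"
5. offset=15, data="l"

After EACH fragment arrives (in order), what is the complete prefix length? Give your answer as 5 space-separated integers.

Answer: 0 8 10 15 16

Derivation:
Fragment 1: offset=4 data="LlAG" -> buffer=????LlAG???????? -> prefix_len=0
Fragment 2: offset=0 data="shcZ" -> buffer=shcZLlAG???????? -> prefix_len=8
Fragment 3: offset=8 data="EK" -> buffer=shcZLlAGEK?????? -> prefix_len=10
Fragment 4: offset=10 data="Mmytw" -> buffer=shcZLlAGEKMmytw? -> prefix_len=15
Fragment 5: offset=15 data="l" -> buffer=shcZLlAGEKMmytwl -> prefix_len=16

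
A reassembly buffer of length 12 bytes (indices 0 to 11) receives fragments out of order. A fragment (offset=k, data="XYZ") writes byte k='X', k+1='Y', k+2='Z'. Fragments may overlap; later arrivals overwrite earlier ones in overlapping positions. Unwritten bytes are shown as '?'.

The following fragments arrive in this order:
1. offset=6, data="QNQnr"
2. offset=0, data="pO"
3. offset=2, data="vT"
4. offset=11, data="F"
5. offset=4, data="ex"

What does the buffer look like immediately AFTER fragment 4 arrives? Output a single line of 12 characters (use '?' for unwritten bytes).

Answer: pOvT??QNQnrF

Derivation:
Fragment 1: offset=6 data="QNQnr" -> buffer=??????QNQnr?
Fragment 2: offset=0 data="pO" -> buffer=pO????QNQnr?
Fragment 3: offset=2 data="vT" -> buffer=pOvT??QNQnr?
Fragment 4: offset=11 data="F" -> buffer=pOvT??QNQnrF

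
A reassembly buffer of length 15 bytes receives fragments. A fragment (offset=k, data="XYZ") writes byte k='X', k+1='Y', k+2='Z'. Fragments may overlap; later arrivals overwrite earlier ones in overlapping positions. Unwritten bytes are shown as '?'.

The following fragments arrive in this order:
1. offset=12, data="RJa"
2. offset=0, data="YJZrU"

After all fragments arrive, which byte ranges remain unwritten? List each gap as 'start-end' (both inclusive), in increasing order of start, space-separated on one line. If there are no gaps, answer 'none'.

Fragment 1: offset=12 len=3
Fragment 2: offset=0 len=5
Gaps: 5-11

Answer: 5-11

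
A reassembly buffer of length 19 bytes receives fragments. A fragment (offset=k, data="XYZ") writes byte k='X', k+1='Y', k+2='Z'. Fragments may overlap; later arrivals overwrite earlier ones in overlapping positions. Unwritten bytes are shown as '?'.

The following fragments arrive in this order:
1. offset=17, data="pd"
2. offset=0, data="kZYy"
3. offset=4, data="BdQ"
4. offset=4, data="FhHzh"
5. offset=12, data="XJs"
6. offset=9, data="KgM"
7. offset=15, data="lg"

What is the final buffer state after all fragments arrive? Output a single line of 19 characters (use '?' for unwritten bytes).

Fragment 1: offset=17 data="pd" -> buffer=?????????????????pd
Fragment 2: offset=0 data="kZYy" -> buffer=kZYy?????????????pd
Fragment 3: offset=4 data="BdQ" -> buffer=kZYyBdQ??????????pd
Fragment 4: offset=4 data="FhHzh" -> buffer=kZYyFhHzh????????pd
Fragment 5: offset=12 data="XJs" -> buffer=kZYyFhHzh???XJs??pd
Fragment 6: offset=9 data="KgM" -> buffer=kZYyFhHzhKgMXJs??pd
Fragment 7: offset=15 data="lg" -> buffer=kZYyFhHzhKgMXJslgpd

Answer: kZYyFhHzhKgMXJslgpd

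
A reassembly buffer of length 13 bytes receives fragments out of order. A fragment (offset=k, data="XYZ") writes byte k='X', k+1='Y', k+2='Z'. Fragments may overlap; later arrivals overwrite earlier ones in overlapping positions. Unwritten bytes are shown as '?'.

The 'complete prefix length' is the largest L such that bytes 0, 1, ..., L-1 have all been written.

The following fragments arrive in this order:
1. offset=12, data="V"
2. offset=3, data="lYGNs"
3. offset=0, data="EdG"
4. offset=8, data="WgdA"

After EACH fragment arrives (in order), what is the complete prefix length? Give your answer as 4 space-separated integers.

Answer: 0 0 8 13

Derivation:
Fragment 1: offset=12 data="V" -> buffer=????????????V -> prefix_len=0
Fragment 2: offset=3 data="lYGNs" -> buffer=???lYGNs????V -> prefix_len=0
Fragment 3: offset=0 data="EdG" -> buffer=EdGlYGNs????V -> prefix_len=8
Fragment 4: offset=8 data="WgdA" -> buffer=EdGlYGNsWgdAV -> prefix_len=13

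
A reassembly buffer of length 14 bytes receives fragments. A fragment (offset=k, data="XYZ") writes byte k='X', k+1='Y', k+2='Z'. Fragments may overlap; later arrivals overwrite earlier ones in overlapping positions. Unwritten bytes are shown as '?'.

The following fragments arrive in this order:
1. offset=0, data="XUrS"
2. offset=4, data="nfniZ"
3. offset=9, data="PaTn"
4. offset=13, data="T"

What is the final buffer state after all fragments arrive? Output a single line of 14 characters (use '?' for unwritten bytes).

Answer: XUrSnfniZPaTnT

Derivation:
Fragment 1: offset=0 data="XUrS" -> buffer=XUrS??????????
Fragment 2: offset=4 data="nfniZ" -> buffer=XUrSnfniZ?????
Fragment 3: offset=9 data="PaTn" -> buffer=XUrSnfniZPaTn?
Fragment 4: offset=13 data="T" -> buffer=XUrSnfniZPaTnT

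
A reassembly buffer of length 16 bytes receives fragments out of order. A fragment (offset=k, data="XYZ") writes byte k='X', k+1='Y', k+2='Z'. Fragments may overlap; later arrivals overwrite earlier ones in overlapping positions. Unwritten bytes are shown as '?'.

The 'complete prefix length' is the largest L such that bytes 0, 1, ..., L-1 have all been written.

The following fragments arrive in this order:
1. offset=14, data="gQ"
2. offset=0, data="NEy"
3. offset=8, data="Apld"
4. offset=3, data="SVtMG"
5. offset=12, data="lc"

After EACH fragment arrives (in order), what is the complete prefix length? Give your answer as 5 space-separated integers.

Fragment 1: offset=14 data="gQ" -> buffer=??????????????gQ -> prefix_len=0
Fragment 2: offset=0 data="NEy" -> buffer=NEy???????????gQ -> prefix_len=3
Fragment 3: offset=8 data="Apld" -> buffer=NEy?????Apld??gQ -> prefix_len=3
Fragment 4: offset=3 data="SVtMG" -> buffer=NEySVtMGApld??gQ -> prefix_len=12
Fragment 5: offset=12 data="lc" -> buffer=NEySVtMGApldlcgQ -> prefix_len=16

Answer: 0 3 3 12 16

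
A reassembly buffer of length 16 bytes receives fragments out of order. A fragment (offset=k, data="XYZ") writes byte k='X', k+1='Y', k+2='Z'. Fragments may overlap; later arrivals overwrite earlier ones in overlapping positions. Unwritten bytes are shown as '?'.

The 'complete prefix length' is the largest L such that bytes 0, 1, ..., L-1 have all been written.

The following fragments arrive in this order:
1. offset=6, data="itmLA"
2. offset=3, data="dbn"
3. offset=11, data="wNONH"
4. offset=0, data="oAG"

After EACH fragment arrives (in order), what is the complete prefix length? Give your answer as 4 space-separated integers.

Fragment 1: offset=6 data="itmLA" -> buffer=??????itmLA????? -> prefix_len=0
Fragment 2: offset=3 data="dbn" -> buffer=???dbnitmLA????? -> prefix_len=0
Fragment 3: offset=11 data="wNONH" -> buffer=???dbnitmLAwNONH -> prefix_len=0
Fragment 4: offset=0 data="oAG" -> buffer=oAGdbnitmLAwNONH -> prefix_len=16

Answer: 0 0 0 16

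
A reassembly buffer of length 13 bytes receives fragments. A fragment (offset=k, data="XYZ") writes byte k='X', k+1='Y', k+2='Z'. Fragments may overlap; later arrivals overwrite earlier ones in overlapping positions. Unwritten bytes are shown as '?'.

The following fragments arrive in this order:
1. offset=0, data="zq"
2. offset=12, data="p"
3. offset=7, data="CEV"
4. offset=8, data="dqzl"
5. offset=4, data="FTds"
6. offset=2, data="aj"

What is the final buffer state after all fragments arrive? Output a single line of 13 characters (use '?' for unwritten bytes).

Fragment 1: offset=0 data="zq" -> buffer=zq???????????
Fragment 2: offset=12 data="p" -> buffer=zq??????????p
Fragment 3: offset=7 data="CEV" -> buffer=zq?????CEV??p
Fragment 4: offset=8 data="dqzl" -> buffer=zq?????Cdqzlp
Fragment 5: offset=4 data="FTds" -> buffer=zq??FTdsdqzlp
Fragment 6: offset=2 data="aj" -> buffer=zqajFTdsdqzlp

Answer: zqajFTdsdqzlp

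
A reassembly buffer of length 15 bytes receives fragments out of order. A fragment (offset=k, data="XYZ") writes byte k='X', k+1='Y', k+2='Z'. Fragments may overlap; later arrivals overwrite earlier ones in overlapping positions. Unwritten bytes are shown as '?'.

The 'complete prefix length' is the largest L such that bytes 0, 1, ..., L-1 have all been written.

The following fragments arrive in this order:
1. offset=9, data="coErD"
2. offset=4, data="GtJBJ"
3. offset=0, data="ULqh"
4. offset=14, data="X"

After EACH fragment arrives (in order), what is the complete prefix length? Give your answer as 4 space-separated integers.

Fragment 1: offset=9 data="coErD" -> buffer=?????????coErD? -> prefix_len=0
Fragment 2: offset=4 data="GtJBJ" -> buffer=????GtJBJcoErD? -> prefix_len=0
Fragment 3: offset=0 data="ULqh" -> buffer=ULqhGtJBJcoErD? -> prefix_len=14
Fragment 4: offset=14 data="X" -> buffer=ULqhGtJBJcoErDX -> prefix_len=15

Answer: 0 0 14 15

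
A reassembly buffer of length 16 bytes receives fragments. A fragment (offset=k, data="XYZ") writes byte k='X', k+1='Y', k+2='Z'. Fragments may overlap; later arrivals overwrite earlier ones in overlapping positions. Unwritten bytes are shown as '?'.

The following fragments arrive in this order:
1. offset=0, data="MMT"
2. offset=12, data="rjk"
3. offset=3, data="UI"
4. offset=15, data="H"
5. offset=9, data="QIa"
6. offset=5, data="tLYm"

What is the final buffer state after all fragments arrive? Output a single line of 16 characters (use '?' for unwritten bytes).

Fragment 1: offset=0 data="MMT" -> buffer=MMT?????????????
Fragment 2: offset=12 data="rjk" -> buffer=MMT?????????rjk?
Fragment 3: offset=3 data="UI" -> buffer=MMTUI???????rjk?
Fragment 4: offset=15 data="H" -> buffer=MMTUI???????rjkH
Fragment 5: offset=9 data="QIa" -> buffer=MMTUI????QIarjkH
Fragment 6: offset=5 data="tLYm" -> buffer=MMTUItLYmQIarjkH

Answer: MMTUItLYmQIarjkH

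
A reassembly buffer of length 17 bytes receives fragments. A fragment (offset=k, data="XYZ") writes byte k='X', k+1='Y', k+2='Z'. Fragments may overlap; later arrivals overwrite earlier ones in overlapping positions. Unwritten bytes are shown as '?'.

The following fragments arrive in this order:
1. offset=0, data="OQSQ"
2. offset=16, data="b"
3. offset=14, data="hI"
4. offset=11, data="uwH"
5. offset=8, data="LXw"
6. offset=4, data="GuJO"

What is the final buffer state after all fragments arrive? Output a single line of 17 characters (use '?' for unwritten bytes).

Answer: OQSQGuJOLXwuwHhIb

Derivation:
Fragment 1: offset=0 data="OQSQ" -> buffer=OQSQ?????????????
Fragment 2: offset=16 data="b" -> buffer=OQSQ????????????b
Fragment 3: offset=14 data="hI" -> buffer=OQSQ??????????hIb
Fragment 4: offset=11 data="uwH" -> buffer=OQSQ???????uwHhIb
Fragment 5: offset=8 data="LXw" -> buffer=OQSQ????LXwuwHhIb
Fragment 6: offset=4 data="GuJO" -> buffer=OQSQGuJOLXwuwHhIb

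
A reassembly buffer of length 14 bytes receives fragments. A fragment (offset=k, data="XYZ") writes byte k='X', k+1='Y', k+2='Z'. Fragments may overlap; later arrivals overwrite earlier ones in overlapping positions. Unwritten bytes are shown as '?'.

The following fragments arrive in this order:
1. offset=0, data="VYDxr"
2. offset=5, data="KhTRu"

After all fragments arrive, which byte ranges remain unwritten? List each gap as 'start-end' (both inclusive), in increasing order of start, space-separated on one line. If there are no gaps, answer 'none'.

Answer: 10-13

Derivation:
Fragment 1: offset=0 len=5
Fragment 2: offset=5 len=5
Gaps: 10-13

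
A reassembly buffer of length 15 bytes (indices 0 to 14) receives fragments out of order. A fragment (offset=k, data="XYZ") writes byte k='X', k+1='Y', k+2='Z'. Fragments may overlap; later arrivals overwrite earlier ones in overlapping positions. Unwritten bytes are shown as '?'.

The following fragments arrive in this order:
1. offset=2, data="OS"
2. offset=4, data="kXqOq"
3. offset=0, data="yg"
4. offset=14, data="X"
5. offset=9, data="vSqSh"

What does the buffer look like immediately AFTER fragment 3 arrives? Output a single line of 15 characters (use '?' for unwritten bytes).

Answer: ygOSkXqOq??????

Derivation:
Fragment 1: offset=2 data="OS" -> buffer=??OS???????????
Fragment 2: offset=4 data="kXqOq" -> buffer=??OSkXqOq??????
Fragment 3: offset=0 data="yg" -> buffer=ygOSkXqOq??????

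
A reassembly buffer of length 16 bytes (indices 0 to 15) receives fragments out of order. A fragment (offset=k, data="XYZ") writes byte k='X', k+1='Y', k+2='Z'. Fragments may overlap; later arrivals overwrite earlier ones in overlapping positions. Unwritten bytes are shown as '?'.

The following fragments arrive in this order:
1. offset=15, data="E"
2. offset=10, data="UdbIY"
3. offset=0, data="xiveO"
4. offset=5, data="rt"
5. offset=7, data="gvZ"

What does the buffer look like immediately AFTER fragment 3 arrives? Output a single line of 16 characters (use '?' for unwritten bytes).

Fragment 1: offset=15 data="E" -> buffer=???????????????E
Fragment 2: offset=10 data="UdbIY" -> buffer=??????????UdbIYE
Fragment 3: offset=0 data="xiveO" -> buffer=xiveO?????UdbIYE

Answer: xiveO?????UdbIYE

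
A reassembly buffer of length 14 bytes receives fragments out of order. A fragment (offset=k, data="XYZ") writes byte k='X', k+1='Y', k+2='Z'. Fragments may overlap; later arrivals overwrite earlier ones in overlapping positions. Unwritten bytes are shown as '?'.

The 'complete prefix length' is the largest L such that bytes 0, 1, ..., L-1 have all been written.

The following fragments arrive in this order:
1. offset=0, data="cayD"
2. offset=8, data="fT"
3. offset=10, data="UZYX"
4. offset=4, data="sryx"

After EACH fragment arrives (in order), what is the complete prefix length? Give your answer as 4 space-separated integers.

Fragment 1: offset=0 data="cayD" -> buffer=cayD?????????? -> prefix_len=4
Fragment 2: offset=8 data="fT" -> buffer=cayD????fT???? -> prefix_len=4
Fragment 3: offset=10 data="UZYX" -> buffer=cayD????fTUZYX -> prefix_len=4
Fragment 4: offset=4 data="sryx" -> buffer=cayDsryxfTUZYX -> prefix_len=14

Answer: 4 4 4 14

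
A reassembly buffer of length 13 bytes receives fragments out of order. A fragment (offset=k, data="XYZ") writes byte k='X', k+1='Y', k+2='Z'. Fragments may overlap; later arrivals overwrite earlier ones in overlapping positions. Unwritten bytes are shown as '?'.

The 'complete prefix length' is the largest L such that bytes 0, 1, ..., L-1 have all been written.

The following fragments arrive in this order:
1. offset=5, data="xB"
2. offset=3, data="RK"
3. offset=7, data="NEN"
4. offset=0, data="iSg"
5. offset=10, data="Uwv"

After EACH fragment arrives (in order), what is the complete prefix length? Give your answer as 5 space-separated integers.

Fragment 1: offset=5 data="xB" -> buffer=?????xB?????? -> prefix_len=0
Fragment 2: offset=3 data="RK" -> buffer=???RKxB?????? -> prefix_len=0
Fragment 3: offset=7 data="NEN" -> buffer=???RKxBNEN??? -> prefix_len=0
Fragment 4: offset=0 data="iSg" -> buffer=iSgRKxBNEN??? -> prefix_len=10
Fragment 5: offset=10 data="Uwv" -> buffer=iSgRKxBNENUwv -> prefix_len=13

Answer: 0 0 0 10 13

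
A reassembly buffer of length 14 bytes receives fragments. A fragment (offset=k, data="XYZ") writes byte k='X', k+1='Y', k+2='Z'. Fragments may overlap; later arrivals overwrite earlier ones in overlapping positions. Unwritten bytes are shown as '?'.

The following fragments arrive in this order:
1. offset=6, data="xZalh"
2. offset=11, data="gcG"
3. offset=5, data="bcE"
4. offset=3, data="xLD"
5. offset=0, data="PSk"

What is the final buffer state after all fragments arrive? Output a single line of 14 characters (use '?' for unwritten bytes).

Answer: PSkxLDcEalhgcG

Derivation:
Fragment 1: offset=6 data="xZalh" -> buffer=??????xZalh???
Fragment 2: offset=11 data="gcG" -> buffer=??????xZalhgcG
Fragment 3: offset=5 data="bcE" -> buffer=?????bcEalhgcG
Fragment 4: offset=3 data="xLD" -> buffer=???xLDcEalhgcG
Fragment 5: offset=0 data="PSk" -> buffer=PSkxLDcEalhgcG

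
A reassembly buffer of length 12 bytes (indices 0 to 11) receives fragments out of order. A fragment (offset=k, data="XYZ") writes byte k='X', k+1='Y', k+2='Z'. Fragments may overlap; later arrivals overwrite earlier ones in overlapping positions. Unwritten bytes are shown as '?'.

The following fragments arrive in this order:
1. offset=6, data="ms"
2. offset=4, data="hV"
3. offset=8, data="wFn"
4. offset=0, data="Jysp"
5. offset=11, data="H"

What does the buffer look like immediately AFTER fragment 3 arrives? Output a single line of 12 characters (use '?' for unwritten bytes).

Fragment 1: offset=6 data="ms" -> buffer=??????ms????
Fragment 2: offset=4 data="hV" -> buffer=????hVms????
Fragment 3: offset=8 data="wFn" -> buffer=????hVmswFn?

Answer: ????hVmswFn?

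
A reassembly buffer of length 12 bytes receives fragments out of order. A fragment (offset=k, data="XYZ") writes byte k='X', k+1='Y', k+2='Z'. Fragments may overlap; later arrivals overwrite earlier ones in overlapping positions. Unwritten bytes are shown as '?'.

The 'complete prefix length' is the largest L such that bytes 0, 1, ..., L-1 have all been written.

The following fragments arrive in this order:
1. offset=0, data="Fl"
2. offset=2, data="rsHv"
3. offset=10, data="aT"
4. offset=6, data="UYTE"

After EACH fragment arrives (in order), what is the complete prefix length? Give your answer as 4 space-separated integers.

Answer: 2 6 6 12

Derivation:
Fragment 1: offset=0 data="Fl" -> buffer=Fl?????????? -> prefix_len=2
Fragment 2: offset=2 data="rsHv" -> buffer=FlrsHv?????? -> prefix_len=6
Fragment 3: offset=10 data="aT" -> buffer=FlrsHv????aT -> prefix_len=6
Fragment 4: offset=6 data="UYTE" -> buffer=FlrsHvUYTEaT -> prefix_len=12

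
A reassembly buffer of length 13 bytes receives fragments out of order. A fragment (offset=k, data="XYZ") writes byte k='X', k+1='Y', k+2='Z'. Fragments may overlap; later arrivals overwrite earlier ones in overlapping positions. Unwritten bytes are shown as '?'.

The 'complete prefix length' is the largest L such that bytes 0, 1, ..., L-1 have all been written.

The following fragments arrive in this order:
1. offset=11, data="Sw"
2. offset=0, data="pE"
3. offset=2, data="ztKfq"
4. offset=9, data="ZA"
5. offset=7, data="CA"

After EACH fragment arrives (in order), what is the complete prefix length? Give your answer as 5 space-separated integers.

Answer: 0 2 7 7 13

Derivation:
Fragment 1: offset=11 data="Sw" -> buffer=???????????Sw -> prefix_len=0
Fragment 2: offset=0 data="pE" -> buffer=pE?????????Sw -> prefix_len=2
Fragment 3: offset=2 data="ztKfq" -> buffer=pEztKfq????Sw -> prefix_len=7
Fragment 4: offset=9 data="ZA" -> buffer=pEztKfq??ZASw -> prefix_len=7
Fragment 5: offset=7 data="CA" -> buffer=pEztKfqCAZASw -> prefix_len=13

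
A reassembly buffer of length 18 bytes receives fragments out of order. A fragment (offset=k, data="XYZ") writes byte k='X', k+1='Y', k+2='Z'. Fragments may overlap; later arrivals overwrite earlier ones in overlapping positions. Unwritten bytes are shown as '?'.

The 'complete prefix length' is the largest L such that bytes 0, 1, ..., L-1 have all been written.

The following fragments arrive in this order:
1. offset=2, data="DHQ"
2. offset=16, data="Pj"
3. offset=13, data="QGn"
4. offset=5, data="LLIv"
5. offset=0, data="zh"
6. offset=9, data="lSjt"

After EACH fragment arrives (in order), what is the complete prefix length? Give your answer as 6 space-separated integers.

Answer: 0 0 0 0 9 18

Derivation:
Fragment 1: offset=2 data="DHQ" -> buffer=??DHQ????????????? -> prefix_len=0
Fragment 2: offset=16 data="Pj" -> buffer=??DHQ???????????Pj -> prefix_len=0
Fragment 3: offset=13 data="QGn" -> buffer=??DHQ????????QGnPj -> prefix_len=0
Fragment 4: offset=5 data="LLIv" -> buffer=??DHQLLIv????QGnPj -> prefix_len=0
Fragment 5: offset=0 data="zh" -> buffer=zhDHQLLIv????QGnPj -> prefix_len=9
Fragment 6: offset=9 data="lSjt" -> buffer=zhDHQLLIvlSjtQGnPj -> prefix_len=18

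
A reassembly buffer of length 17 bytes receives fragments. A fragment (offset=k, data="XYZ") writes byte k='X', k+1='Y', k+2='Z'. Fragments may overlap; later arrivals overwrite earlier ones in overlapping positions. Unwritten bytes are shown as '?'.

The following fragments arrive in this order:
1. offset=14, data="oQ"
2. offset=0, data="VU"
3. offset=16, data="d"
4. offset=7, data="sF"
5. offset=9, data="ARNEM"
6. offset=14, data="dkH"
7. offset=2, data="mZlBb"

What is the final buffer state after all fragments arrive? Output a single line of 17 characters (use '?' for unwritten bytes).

Answer: VUmZlBbsFARNEMdkH

Derivation:
Fragment 1: offset=14 data="oQ" -> buffer=??????????????oQ?
Fragment 2: offset=0 data="VU" -> buffer=VU????????????oQ?
Fragment 3: offset=16 data="d" -> buffer=VU????????????oQd
Fragment 4: offset=7 data="sF" -> buffer=VU?????sF?????oQd
Fragment 5: offset=9 data="ARNEM" -> buffer=VU?????sFARNEMoQd
Fragment 6: offset=14 data="dkH" -> buffer=VU?????sFARNEMdkH
Fragment 7: offset=2 data="mZlBb" -> buffer=VUmZlBbsFARNEMdkH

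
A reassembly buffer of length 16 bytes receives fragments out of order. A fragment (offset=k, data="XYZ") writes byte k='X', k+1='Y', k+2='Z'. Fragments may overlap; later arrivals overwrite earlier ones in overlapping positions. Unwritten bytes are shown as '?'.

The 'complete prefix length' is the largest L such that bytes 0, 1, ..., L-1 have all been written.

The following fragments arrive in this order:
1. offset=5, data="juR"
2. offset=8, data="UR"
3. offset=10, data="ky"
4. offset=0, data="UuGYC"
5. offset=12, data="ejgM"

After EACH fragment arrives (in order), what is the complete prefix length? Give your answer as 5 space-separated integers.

Fragment 1: offset=5 data="juR" -> buffer=?????juR???????? -> prefix_len=0
Fragment 2: offset=8 data="UR" -> buffer=?????juRUR?????? -> prefix_len=0
Fragment 3: offset=10 data="ky" -> buffer=?????juRURky???? -> prefix_len=0
Fragment 4: offset=0 data="UuGYC" -> buffer=UuGYCjuRURky???? -> prefix_len=12
Fragment 5: offset=12 data="ejgM" -> buffer=UuGYCjuRURkyejgM -> prefix_len=16

Answer: 0 0 0 12 16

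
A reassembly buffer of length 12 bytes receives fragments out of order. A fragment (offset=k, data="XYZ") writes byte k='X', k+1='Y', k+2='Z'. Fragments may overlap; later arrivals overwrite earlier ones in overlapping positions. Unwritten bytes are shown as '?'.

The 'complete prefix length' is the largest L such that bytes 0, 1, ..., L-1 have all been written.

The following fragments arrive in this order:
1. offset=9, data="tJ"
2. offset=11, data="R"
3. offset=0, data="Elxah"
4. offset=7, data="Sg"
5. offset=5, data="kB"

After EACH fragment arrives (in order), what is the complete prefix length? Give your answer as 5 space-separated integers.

Answer: 0 0 5 5 12

Derivation:
Fragment 1: offset=9 data="tJ" -> buffer=?????????tJ? -> prefix_len=0
Fragment 2: offset=11 data="R" -> buffer=?????????tJR -> prefix_len=0
Fragment 3: offset=0 data="Elxah" -> buffer=Elxah????tJR -> prefix_len=5
Fragment 4: offset=7 data="Sg" -> buffer=Elxah??SgtJR -> prefix_len=5
Fragment 5: offset=5 data="kB" -> buffer=ElxahkBSgtJR -> prefix_len=12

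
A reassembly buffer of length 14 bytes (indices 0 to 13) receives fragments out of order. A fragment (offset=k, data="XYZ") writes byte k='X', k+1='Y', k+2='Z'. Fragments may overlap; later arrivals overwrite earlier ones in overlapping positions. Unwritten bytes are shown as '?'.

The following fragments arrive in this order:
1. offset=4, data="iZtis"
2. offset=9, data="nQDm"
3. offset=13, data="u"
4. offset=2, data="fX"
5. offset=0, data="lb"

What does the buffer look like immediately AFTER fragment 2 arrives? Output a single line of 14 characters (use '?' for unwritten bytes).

Fragment 1: offset=4 data="iZtis" -> buffer=????iZtis?????
Fragment 2: offset=9 data="nQDm" -> buffer=????iZtisnQDm?

Answer: ????iZtisnQDm?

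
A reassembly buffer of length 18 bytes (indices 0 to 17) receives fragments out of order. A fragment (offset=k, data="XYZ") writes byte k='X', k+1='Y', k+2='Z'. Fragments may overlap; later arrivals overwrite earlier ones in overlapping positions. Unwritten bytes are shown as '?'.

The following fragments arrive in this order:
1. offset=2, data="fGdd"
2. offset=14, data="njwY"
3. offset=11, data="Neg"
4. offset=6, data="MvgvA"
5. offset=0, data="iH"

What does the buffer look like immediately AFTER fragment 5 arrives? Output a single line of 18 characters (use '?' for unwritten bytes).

Answer: iHfGddMvgvANegnjwY

Derivation:
Fragment 1: offset=2 data="fGdd" -> buffer=??fGdd????????????
Fragment 2: offset=14 data="njwY" -> buffer=??fGdd????????njwY
Fragment 3: offset=11 data="Neg" -> buffer=??fGdd?????NegnjwY
Fragment 4: offset=6 data="MvgvA" -> buffer=??fGddMvgvANegnjwY
Fragment 5: offset=0 data="iH" -> buffer=iHfGddMvgvANegnjwY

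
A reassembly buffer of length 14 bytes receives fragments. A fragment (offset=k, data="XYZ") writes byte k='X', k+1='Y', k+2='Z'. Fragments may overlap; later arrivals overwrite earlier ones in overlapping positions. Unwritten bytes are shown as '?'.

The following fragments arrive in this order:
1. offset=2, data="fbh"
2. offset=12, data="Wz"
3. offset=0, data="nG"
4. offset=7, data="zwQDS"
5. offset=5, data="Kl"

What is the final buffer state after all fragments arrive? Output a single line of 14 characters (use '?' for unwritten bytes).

Answer: nGfbhKlzwQDSWz

Derivation:
Fragment 1: offset=2 data="fbh" -> buffer=??fbh?????????
Fragment 2: offset=12 data="Wz" -> buffer=??fbh???????Wz
Fragment 3: offset=0 data="nG" -> buffer=nGfbh???????Wz
Fragment 4: offset=7 data="zwQDS" -> buffer=nGfbh??zwQDSWz
Fragment 5: offset=5 data="Kl" -> buffer=nGfbhKlzwQDSWz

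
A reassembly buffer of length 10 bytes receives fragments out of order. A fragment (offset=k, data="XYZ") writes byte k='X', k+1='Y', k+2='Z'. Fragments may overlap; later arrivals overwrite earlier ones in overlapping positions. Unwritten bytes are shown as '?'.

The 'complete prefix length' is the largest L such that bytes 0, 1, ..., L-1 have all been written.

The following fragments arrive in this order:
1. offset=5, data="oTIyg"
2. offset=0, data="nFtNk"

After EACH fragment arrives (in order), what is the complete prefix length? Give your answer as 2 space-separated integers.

Answer: 0 10

Derivation:
Fragment 1: offset=5 data="oTIyg" -> buffer=?????oTIyg -> prefix_len=0
Fragment 2: offset=0 data="nFtNk" -> buffer=nFtNkoTIyg -> prefix_len=10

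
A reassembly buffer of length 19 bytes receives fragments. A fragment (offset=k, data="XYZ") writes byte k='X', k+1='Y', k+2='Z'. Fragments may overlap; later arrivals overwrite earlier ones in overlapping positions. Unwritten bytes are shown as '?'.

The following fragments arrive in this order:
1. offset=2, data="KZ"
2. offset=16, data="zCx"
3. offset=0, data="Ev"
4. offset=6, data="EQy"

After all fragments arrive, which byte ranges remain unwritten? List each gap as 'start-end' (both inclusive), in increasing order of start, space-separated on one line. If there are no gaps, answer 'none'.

Fragment 1: offset=2 len=2
Fragment 2: offset=16 len=3
Fragment 3: offset=0 len=2
Fragment 4: offset=6 len=3
Gaps: 4-5 9-15

Answer: 4-5 9-15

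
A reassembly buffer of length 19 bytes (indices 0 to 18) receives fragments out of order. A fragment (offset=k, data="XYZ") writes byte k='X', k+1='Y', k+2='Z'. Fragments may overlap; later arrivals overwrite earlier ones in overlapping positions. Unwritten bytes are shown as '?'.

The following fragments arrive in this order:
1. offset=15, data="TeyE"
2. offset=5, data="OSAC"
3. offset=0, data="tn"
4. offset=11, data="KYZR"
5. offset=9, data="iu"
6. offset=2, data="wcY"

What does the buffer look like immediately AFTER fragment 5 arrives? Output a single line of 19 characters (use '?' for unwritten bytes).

Answer: tn???OSACiuKYZRTeyE

Derivation:
Fragment 1: offset=15 data="TeyE" -> buffer=???????????????TeyE
Fragment 2: offset=5 data="OSAC" -> buffer=?????OSAC??????TeyE
Fragment 3: offset=0 data="tn" -> buffer=tn???OSAC??????TeyE
Fragment 4: offset=11 data="KYZR" -> buffer=tn???OSAC??KYZRTeyE
Fragment 5: offset=9 data="iu" -> buffer=tn???OSACiuKYZRTeyE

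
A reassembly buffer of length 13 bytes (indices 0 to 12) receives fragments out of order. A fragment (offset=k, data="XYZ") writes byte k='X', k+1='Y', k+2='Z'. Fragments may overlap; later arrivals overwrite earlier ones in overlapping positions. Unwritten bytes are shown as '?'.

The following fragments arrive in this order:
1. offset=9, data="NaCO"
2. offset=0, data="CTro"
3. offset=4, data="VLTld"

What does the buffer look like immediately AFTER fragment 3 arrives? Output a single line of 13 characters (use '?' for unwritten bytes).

Fragment 1: offset=9 data="NaCO" -> buffer=?????????NaCO
Fragment 2: offset=0 data="CTro" -> buffer=CTro?????NaCO
Fragment 3: offset=4 data="VLTld" -> buffer=CTroVLTldNaCO

Answer: CTroVLTldNaCO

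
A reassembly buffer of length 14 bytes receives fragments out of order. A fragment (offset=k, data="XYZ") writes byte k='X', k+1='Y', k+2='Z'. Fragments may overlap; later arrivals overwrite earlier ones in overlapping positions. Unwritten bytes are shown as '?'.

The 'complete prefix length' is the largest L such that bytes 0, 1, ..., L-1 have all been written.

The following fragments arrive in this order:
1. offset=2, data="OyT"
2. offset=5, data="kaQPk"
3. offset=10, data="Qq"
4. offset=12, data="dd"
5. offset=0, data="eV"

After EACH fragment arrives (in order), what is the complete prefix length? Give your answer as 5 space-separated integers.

Answer: 0 0 0 0 14

Derivation:
Fragment 1: offset=2 data="OyT" -> buffer=??OyT????????? -> prefix_len=0
Fragment 2: offset=5 data="kaQPk" -> buffer=??OyTkaQPk???? -> prefix_len=0
Fragment 3: offset=10 data="Qq" -> buffer=??OyTkaQPkQq?? -> prefix_len=0
Fragment 4: offset=12 data="dd" -> buffer=??OyTkaQPkQqdd -> prefix_len=0
Fragment 5: offset=0 data="eV" -> buffer=eVOyTkaQPkQqdd -> prefix_len=14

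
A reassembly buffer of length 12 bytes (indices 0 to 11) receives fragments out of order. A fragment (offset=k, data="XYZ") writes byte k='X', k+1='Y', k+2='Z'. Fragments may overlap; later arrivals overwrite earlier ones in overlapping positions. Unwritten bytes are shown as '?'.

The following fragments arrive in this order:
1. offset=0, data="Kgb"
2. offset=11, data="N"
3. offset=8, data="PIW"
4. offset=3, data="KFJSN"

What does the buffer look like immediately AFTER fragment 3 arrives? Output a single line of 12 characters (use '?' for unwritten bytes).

Fragment 1: offset=0 data="Kgb" -> buffer=Kgb?????????
Fragment 2: offset=11 data="N" -> buffer=Kgb????????N
Fragment 3: offset=8 data="PIW" -> buffer=Kgb?????PIWN

Answer: Kgb?????PIWN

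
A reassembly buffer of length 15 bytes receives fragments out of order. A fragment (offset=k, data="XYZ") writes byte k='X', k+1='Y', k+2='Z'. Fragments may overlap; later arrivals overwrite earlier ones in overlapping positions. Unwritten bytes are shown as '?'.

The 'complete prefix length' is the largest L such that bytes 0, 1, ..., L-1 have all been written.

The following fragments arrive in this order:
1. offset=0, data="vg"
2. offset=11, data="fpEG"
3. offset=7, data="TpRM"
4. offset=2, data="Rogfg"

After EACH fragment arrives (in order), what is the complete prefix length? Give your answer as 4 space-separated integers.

Fragment 1: offset=0 data="vg" -> buffer=vg????????????? -> prefix_len=2
Fragment 2: offset=11 data="fpEG" -> buffer=vg?????????fpEG -> prefix_len=2
Fragment 3: offset=7 data="TpRM" -> buffer=vg?????TpRMfpEG -> prefix_len=2
Fragment 4: offset=2 data="Rogfg" -> buffer=vgRogfgTpRMfpEG -> prefix_len=15

Answer: 2 2 2 15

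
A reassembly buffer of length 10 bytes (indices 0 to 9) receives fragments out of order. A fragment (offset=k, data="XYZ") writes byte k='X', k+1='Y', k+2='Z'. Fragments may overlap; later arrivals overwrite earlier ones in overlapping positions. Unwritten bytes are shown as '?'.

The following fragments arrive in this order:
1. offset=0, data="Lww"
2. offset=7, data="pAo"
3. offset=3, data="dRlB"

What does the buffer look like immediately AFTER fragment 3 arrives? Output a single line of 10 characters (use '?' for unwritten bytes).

Answer: LwwdRlBpAo

Derivation:
Fragment 1: offset=0 data="Lww" -> buffer=Lww???????
Fragment 2: offset=7 data="pAo" -> buffer=Lww????pAo
Fragment 3: offset=3 data="dRlB" -> buffer=LwwdRlBpAo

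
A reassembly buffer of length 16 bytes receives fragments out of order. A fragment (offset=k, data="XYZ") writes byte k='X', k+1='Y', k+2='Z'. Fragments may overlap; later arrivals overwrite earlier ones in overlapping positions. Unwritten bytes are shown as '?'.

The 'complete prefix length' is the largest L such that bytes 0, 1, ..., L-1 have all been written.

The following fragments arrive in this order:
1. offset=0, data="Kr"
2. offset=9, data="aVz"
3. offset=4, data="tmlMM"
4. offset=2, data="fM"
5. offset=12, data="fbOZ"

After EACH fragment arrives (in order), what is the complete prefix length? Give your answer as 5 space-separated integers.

Fragment 1: offset=0 data="Kr" -> buffer=Kr?????????????? -> prefix_len=2
Fragment 2: offset=9 data="aVz" -> buffer=Kr???????aVz???? -> prefix_len=2
Fragment 3: offset=4 data="tmlMM" -> buffer=Kr??tmlMMaVz???? -> prefix_len=2
Fragment 4: offset=2 data="fM" -> buffer=KrfMtmlMMaVz???? -> prefix_len=12
Fragment 5: offset=12 data="fbOZ" -> buffer=KrfMtmlMMaVzfbOZ -> prefix_len=16

Answer: 2 2 2 12 16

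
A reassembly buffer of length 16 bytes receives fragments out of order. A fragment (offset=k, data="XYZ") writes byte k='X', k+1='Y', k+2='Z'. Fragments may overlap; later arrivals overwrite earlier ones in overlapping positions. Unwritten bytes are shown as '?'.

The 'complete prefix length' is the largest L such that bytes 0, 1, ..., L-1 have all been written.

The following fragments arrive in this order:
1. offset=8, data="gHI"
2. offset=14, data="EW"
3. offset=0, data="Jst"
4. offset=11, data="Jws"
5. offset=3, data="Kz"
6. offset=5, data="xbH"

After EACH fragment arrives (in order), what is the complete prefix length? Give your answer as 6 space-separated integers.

Fragment 1: offset=8 data="gHI" -> buffer=????????gHI????? -> prefix_len=0
Fragment 2: offset=14 data="EW" -> buffer=????????gHI???EW -> prefix_len=0
Fragment 3: offset=0 data="Jst" -> buffer=Jst?????gHI???EW -> prefix_len=3
Fragment 4: offset=11 data="Jws" -> buffer=Jst?????gHIJwsEW -> prefix_len=3
Fragment 5: offset=3 data="Kz" -> buffer=JstKz???gHIJwsEW -> prefix_len=5
Fragment 6: offset=5 data="xbH" -> buffer=JstKzxbHgHIJwsEW -> prefix_len=16

Answer: 0 0 3 3 5 16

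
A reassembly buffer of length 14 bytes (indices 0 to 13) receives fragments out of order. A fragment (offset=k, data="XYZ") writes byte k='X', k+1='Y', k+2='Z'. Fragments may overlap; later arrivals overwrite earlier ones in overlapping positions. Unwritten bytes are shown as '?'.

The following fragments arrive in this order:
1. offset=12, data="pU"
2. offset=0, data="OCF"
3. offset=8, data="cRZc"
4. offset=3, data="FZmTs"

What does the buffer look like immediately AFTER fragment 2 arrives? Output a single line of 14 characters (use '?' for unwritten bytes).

Answer: OCF?????????pU

Derivation:
Fragment 1: offset=12 data="pU" -> buffer=????????????pU
Fragment 2: offset=0 data="OCF" -> buffer=OCF?????????pU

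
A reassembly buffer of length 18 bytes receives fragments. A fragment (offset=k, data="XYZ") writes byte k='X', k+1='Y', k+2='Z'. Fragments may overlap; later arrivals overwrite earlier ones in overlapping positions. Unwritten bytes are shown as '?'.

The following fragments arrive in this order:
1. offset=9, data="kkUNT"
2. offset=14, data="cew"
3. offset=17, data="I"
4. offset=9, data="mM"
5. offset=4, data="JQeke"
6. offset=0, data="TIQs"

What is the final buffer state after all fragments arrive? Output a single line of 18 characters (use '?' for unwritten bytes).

Fragment 1: offset=9 data="kkUNT" -> buffer=?????????kkUNT????
Fragment 2: offset=14 data="cew" -> buffer=?????????kkUNTcew?
Fragment 3: offset=17 data="I" -> buffer=?????????kkUNTcewI
Fragment 4: offset=9 data="mM" -> buffer=?????????mMUNTcewI
Fragment 5: offset=4 data="JQeke" -> buffer=????JQekemMUNTcewI
Fragment 6: offset=0 data="TIQs" -> buffer=TIQsJQekemMUNTcewI

Answer: TIQsJQekemMUNTcewI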